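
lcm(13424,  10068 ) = 40272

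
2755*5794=15962470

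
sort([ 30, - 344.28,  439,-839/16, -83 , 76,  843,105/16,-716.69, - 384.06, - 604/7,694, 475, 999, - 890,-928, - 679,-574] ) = [ - 928,-890,-716.69,-679, - 574,-384.06, - 344.28,- 604/7,-83 ,-839/16,105/16, 30,76,439,  475 , 694,843,999] 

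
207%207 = 0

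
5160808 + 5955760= 11116568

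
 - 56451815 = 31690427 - 88142242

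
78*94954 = 7406412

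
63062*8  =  504496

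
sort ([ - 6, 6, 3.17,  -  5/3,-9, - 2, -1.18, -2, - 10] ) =[-10, - 9, - 6,-2, - 2,  -  5/3,-1.18,  3.17, 6 ] 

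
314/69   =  4  +  38/69 =4.55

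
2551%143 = 120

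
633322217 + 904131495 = 1537453712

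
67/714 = 67/714 = 0.09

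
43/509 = 43/509 = 0.08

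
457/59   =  7 + 44/59 = 7.75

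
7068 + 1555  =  8623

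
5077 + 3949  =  9026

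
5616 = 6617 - 1001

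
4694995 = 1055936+3639059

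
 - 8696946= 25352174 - 34049120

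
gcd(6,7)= 1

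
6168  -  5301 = 867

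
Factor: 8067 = 3^1*2689^1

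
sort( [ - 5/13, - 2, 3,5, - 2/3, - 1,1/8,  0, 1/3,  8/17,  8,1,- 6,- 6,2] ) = [ - 6, - 6 , - 2,-1,- 2/3,- 5/13, 0, 1/8,1/3,  8/17, 1,  2,3, 5,8]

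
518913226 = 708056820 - 189143594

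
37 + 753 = 790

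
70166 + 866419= 936585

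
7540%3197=1146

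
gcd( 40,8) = 8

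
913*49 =44737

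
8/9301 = 8/9301 = 0.00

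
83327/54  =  1543  +  5/54= 1543.09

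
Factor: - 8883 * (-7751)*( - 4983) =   -  3^4 * 7^1 * 11^1* 23^1*47^1 * 151^1 * 337^1= - 343090178739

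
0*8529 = 0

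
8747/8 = 8747/8 = 1093.38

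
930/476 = 1 + 227/238 = 1.95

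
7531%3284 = 963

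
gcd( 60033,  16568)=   1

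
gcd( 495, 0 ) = 495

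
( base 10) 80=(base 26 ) 32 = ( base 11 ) 73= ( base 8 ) 120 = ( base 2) 1010000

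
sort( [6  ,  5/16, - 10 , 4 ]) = [ - 10 , 5/16,4, 6 ]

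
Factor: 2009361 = 3^1*669787^1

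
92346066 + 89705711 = 182051777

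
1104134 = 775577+328557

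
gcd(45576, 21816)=216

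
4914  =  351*14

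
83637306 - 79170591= 4466715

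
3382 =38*89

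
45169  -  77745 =  -  32576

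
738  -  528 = 210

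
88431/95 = 930+81/95 = 930.85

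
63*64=4032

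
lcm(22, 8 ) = 88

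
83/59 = 83/59 = 1.41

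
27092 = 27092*1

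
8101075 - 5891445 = 2209630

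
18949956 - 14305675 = 4644281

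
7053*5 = 35265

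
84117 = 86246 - 2129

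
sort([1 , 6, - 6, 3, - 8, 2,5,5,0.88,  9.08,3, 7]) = [ - 8, - 6, 0.88,  1,2, 3, 3, 5, 5, 6, 7,9.08 ]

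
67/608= 67/608 = 0.11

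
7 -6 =1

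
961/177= 961/177 = 5.43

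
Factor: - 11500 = -2^2 * 5^3*23^1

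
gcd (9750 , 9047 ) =1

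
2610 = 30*87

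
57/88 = 57/88=0.65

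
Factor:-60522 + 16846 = - 43676 = - 2^2 * 61^1 * 179^1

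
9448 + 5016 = 14464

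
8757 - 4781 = 3976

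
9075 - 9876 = - 801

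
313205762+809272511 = 1122478273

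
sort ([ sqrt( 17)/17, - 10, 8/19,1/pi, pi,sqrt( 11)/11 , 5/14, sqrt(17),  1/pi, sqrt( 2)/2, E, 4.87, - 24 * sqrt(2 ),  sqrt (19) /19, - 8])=[ - 24*sqrt( 2 ), - 10,- 8, sqrt( 19) /19,  sqrt( 17) /17,sqrt( 11)/11, 1/pi, 1/pi, 5/14, 8/19,  sqrt(2 ) /2,E,pi, sqrt (17), 4.87]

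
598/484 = 299/242 = 1.24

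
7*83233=582631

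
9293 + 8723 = 18016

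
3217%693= 445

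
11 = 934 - 923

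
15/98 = 15/98  =  0.15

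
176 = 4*44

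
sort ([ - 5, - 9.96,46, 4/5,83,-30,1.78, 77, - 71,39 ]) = [ - 71,-30, - 9.96, - 5, 4/5,1.78, 39, 46,77, 83]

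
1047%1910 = 1047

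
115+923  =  1038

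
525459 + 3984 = 529443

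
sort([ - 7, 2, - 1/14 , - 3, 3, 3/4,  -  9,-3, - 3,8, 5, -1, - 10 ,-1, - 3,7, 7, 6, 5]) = [ - 10, - 9 , - 7, - 3, - 3, - 3, - 3, - 1,-1, - 1/14, 3/4,  2, 3, 5,5, 6, 7, 7,8]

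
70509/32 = 70509/32  =  2203.41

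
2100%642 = 174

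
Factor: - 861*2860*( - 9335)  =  2^2*3^1* 5^2*7^1 * 11^1*13^1*41^1*1867^1 = 22987064100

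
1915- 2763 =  - 848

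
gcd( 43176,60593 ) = 1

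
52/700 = 13/175 = 0.07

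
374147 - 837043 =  - 462896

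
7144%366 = 190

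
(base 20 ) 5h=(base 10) 117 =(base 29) 41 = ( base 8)165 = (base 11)A7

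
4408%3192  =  1216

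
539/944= 539/944 =0.57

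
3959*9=35631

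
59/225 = 59/225 = 0.26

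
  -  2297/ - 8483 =2297/8483 = 0.27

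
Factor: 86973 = 3^1 *53^1 *547^1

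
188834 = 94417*2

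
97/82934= 97/82934 = 0.00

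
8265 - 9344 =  - 1079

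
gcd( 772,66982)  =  2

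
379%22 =5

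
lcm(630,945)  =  1890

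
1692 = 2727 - 1035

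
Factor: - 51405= -3^1*5^1*23^1*149^1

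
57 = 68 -11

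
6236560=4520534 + 1716026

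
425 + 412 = 837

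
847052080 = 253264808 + 593787272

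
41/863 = 41/863 = 0.05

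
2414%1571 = 843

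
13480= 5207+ 8273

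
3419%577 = 534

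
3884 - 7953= - 4069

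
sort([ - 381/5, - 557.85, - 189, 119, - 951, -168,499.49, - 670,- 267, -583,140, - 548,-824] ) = [ - 951,-824 , - 670, - 583, - 557.85 , - 548, - 267,  -  189,  -  168, - 381/5,  119, 140,499.49]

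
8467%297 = 151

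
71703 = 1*71703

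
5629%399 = 43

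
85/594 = 85/594 = 0.14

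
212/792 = 53/198= 0.27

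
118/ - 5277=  - 118/5277=- 0.02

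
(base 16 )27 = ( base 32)17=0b100111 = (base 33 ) 16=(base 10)39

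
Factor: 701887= 29^1* 24203^1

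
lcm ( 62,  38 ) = 1178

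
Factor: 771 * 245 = 188895 = 3^1*5^1*7^2*257^1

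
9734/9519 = 1 + 215/9519 = 1.02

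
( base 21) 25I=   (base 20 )2A5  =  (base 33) uf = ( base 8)1755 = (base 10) 1005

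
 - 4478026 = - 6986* 641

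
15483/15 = 5161/5 = 1032.20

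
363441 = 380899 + -17458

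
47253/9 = 5250 + 1/3 = 5250.33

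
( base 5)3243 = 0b111000000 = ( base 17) 196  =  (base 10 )448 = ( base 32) e0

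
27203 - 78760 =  - 51557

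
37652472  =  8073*4664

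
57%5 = 2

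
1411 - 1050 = 361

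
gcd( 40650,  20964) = 6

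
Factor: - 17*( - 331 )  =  5627 =17^1*331^1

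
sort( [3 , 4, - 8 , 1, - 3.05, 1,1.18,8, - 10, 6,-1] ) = [-10, - 8, - 3.05, - 1, 1, 1, 1.18, 3, 4, 6, 8 ] 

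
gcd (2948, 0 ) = 2948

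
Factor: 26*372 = 2^3*3^1*13^1 * 31^1=9672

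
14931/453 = 32 + 145/151= 32.96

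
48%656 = 48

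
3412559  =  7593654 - 4181095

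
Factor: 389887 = 31^1*12577^1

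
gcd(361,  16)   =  1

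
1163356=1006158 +157198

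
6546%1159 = 751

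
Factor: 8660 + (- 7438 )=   2^1*13^1*47^1 = 1222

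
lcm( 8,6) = 24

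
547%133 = 15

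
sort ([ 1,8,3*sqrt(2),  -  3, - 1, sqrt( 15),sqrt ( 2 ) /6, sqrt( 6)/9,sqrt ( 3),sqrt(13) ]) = [-3,  -  1,sqrt( 2) /6,  sqrt (6)/9,1,sqrt ( 3),sqrt ( 13),sqrt( 15 ),3*sqrt( 2), 8 ]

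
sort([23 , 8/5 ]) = [ 8/5 , 23 ] 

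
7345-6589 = 756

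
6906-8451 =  - 1545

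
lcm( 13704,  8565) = 68520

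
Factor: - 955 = -5^1*191^1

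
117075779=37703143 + 79372636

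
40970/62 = 20485/31 = 660.81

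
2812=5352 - 2540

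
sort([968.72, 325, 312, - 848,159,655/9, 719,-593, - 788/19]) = [-848,  -  593,-788/19, 655/9  ,  159, 312,325, 719, 968.72] 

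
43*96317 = 4141631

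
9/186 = 3/62 = 0.05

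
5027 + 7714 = 12741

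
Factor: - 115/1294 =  - 2^( - 1 )*5^1 * 23^1 * 647^( - 1 )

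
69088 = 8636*8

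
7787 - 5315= 2472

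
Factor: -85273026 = -2^1*3^1*19^1*197^1*3797^1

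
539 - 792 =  - 253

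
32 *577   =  18464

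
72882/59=1235  +  17/59=1235.29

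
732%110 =72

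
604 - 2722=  - 2118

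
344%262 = 82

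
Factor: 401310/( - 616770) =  - 7^2 * 11^(  -  1)*13^1*89^( - 1)= - 637/979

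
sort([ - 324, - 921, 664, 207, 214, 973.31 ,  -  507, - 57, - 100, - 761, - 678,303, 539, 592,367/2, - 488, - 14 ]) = [ - 921, - 761,-678, - 507, - 488, - 324, - 100, - 57, - 14,367/2, 207  ,  214, 303, 539, 592, 664 , 973.31] 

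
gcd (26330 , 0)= 26330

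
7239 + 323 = 7562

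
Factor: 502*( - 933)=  - 468366 = -2^1 * 3^1 * 251^1*311^1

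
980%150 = 80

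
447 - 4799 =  - 4352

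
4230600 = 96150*44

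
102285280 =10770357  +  91514923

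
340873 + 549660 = 890533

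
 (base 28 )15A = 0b1110100110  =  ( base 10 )934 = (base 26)19o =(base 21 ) 22a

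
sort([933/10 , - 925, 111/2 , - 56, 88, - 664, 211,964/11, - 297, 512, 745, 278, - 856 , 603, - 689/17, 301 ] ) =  [ - 925, - 856, - 664, - 297,-56, - 689/17, 111/2, 964/11,  88,933/10, 211,278,301,512 , 603,745]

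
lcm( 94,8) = 376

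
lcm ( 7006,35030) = 35030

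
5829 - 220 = 5609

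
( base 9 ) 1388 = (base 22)23i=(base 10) 1052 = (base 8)2034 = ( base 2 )10000011100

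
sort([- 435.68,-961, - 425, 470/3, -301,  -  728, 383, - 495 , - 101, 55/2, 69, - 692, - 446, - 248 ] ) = [ - 961,  -  728 ,-692, - 495, - 446, - 435.68,-425 ,-301, - 248,-101, 55/2, 69, 470/3,383]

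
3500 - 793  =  2707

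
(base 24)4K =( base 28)44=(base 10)116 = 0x74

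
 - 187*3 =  - 561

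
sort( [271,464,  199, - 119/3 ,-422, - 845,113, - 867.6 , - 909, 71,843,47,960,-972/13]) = [ - 909, - 867.6, - 845, - 422,-972/13, - 119/3, 47,  71,  113,199, 271 , 464,843,960]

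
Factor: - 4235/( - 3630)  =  2^(  -  1 )*3^( - 1 )*7^1 = 7/6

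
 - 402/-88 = 201/44 = 4.57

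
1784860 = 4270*418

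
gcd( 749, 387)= 1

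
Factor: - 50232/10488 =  - 91/19 = - 7^1*13^1*19^(-1)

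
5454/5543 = 5454/5543 = 0.98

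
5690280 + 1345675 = 7035955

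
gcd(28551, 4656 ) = 3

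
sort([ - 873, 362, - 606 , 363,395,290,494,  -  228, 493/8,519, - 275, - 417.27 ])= [-873, - 606, - 417.27,  -  275, - 228, 493/8,290, 362,  363,395,494, 519 ] 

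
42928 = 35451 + 7477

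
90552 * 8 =724416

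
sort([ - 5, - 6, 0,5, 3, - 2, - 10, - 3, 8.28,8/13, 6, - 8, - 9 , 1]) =[ - 10, - 9,-8, - 6, - 5, - 3,-2, 0, 8/13,1,  3, 5,6 , 8.28]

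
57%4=1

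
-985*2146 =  - 2113810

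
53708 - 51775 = 1933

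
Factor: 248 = 2^3*31^1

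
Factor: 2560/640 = 2^2 = 4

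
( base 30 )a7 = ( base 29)AH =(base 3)102101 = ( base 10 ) 307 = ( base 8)463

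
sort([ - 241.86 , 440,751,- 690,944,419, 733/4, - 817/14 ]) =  [  -  690, - 241.86, -817/14,  733/4, 419,440 , 751,944] 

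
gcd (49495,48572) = 1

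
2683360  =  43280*62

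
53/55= 53/55 = 0.96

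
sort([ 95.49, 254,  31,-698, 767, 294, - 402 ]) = [-698,-402, 31, 95.49, 254, 294, 767]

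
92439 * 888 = 82085832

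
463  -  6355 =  - 5892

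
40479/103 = 393 = 393.00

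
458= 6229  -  5771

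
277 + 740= 1017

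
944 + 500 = 1444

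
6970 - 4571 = 2399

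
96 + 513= 609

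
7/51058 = 1/7294  =  0.00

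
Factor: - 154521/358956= - 291/676 = - 2^( - 2 )*3^1*13^( - 2 )*97^1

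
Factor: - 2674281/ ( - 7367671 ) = 3^1*73^( - 1) * 100927^(  -  1)*891427^1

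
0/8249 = 0 =0.00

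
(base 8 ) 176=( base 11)105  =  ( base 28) 4e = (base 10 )126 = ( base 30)46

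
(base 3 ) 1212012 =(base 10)1355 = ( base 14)6CB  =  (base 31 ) 1CM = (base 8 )2513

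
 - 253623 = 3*( - 84541 ) 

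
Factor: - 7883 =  -7883^1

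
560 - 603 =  - 43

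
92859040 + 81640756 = 174499796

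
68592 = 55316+13276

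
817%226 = 139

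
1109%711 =398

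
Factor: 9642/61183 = 2^1*3^1 * 17^( - 1 ) * 59^ ( - 1)*61^(  -  1 ) * 1607^1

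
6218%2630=958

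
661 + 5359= 6020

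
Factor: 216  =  2^3*3^3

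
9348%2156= 724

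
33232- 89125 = -55893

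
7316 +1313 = 8629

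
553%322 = 231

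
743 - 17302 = -16559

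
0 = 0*985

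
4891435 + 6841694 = 11733129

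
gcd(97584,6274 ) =2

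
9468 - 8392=1076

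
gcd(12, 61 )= 1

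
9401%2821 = 938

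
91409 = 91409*1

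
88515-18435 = 70080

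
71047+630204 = 701251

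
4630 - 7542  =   - 2912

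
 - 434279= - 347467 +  - 86812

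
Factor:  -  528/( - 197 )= 2^4*3^1*11^1*197^(  -  1 )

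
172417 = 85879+86538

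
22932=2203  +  20729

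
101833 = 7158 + 94675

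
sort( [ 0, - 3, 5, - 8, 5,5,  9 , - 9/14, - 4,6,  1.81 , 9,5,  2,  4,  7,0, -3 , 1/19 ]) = [-8,- 4, - 3,-3 , - 9/14, 0, 0,1/19,1.81, 2, 4 , 5, 5, 5,5,6, 7,9,9 ] 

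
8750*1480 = 12950000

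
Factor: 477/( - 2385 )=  - 1/5 = -  5^( - 1 )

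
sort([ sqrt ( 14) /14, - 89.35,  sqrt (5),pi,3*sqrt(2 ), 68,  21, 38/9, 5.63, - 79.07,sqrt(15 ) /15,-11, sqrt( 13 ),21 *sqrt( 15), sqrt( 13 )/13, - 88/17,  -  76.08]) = [ - 89.35, - 79.07, - 76.08, - 11,-88/17,sqrt(15) /15,  sqrt ( 14)/14 , sqrt( 13)/13, sqrt(5 ), pi,sqrt( 13), 38/9 , 3*sqrt( 2),  5.63, 21, 68, 21*sqrt (15) ]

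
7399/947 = 7399/947 = 7.81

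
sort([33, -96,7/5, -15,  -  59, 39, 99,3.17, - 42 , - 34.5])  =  [ - 96,-59, - 42, - 34.5, - 15 , 7/5,3.17,33,39 , 99 ]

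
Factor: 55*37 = 2035 = 5^1*11^1*37^1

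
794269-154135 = 640134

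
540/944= 135/236  =  0.57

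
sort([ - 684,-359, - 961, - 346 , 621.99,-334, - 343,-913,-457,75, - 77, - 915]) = [ - 961, - 915, - 913, - 684, - 457,- 359 , - 346, - 343 , - 334, - 77,75,621.99 ] 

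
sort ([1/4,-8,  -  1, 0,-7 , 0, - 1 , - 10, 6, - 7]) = [  -  10,-8,-7, - 7,-1,-1,0 , 0, 1/4, 6]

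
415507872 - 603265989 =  - 187758117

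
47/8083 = 47/8083 = 0.01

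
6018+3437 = 9455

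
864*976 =843264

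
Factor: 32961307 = 32961307^1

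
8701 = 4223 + 4478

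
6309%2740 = 829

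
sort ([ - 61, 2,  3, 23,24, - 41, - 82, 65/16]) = [ - 82, - 61, - 41,2, 3, 65/16,23,24 ]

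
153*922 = 141066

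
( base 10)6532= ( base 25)ab7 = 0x1984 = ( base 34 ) 5m4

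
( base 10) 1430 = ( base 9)1858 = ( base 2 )10110010110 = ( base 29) 1k9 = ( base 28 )1n2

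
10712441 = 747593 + 9964848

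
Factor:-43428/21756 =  - 517/259 =- 7^( - 1 )*11^1*37^(  -  1) *47^1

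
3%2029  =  3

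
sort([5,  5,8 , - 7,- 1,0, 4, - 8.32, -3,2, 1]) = [  -  8.32, - 7, - 3, - 1,0, 1, 2,4,5,5,8]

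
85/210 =17/42= 0.40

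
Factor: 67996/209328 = 2^(-2 )*3^( - 1 )*7^( - 2)*191^1 = 191/588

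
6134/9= 6134/9 = 681.56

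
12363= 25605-13242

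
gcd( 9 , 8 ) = 1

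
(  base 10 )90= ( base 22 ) 42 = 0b1011010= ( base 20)4A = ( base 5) 330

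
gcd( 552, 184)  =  184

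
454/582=227/291  =  0.78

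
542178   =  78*6951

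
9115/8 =1139 +3/8= 1139.38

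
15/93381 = 5/31127=0.00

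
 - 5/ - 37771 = 5/37771=0.00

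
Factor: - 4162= - 2^1*2081^1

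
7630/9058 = 545/647 = 0.84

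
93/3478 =93/3478=0.03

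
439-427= 12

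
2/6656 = 1/3328 = 0.00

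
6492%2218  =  2056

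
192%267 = 192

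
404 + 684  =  1088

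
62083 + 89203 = 151286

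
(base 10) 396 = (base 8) 614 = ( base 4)12030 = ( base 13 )246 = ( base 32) cc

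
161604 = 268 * 603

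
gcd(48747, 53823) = 3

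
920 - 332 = 588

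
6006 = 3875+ 2131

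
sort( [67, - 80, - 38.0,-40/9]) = [-80, - 38.0, - 40/9, 67] 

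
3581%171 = 161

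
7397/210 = 7397/210 = 35.22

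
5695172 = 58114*98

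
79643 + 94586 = 174229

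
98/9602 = 49/4801 = 0.01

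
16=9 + 7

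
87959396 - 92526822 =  - 4567426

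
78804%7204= 6764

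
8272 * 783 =6476976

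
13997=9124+4873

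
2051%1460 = 591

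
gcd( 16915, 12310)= 5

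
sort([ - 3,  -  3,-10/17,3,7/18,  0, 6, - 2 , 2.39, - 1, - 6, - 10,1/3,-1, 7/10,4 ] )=[  -  10,-6, -3 ,-3,  -  2, -1, - 1,-10/17,0, 1/3,7/18, 7/10 , 2.39,3,4 , 6]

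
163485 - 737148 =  - 573663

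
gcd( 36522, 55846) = 2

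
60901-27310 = 33591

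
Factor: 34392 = 2^3*3^1 * 1433^1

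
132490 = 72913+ 59577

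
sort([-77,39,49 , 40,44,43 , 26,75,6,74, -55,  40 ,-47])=[- 77, -55, - 47, 6,26,39,  40,  40,43, 44,49 , 74,75] 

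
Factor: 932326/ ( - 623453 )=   -  2^1*37^1*43^1*59^ ( - 1)* 293^1*10567^(- 1)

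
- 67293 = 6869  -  74162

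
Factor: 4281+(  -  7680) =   -  3399 = -  3^1*11^1 * 103^1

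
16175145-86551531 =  - 70376386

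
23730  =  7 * 3390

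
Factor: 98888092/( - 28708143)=-2^2*3^( - 1)*79^1*312937^1*9569381^( - 1)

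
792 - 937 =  - 145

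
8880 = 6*1480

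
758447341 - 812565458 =  -  54118117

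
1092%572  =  520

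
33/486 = 11/162=   0.07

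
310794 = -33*(-9418 ) 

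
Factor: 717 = 3^1*239^1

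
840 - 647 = 193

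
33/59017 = 33/59017=0.00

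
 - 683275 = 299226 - 982501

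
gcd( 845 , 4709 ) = 1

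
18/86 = 9/43 = 0.21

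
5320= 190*28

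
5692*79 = 449668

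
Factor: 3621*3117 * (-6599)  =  -74480649543 = - 3^2*17^1*71^1*1039^1*6599^1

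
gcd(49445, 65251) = 1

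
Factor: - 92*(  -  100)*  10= 92000 = 2^5*5^3*23^1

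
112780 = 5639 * 20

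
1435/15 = 95  +  2/3 = 95.67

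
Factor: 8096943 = 3^1*23^1*43^1*2729^1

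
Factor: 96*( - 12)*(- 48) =2^11*3^3 = 55296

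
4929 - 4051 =878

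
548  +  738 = 1286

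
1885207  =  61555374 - 59670167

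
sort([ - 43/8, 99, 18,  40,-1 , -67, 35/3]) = [ -67,  -  43/8, - 1, 35/3, 18,40,99 ] 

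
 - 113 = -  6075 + 5962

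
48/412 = 12/103=   0.12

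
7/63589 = 7/63589 = 0.00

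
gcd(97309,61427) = 1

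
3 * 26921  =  80763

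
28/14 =2 =2.00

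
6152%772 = 748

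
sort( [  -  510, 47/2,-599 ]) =[ - 599, - 510,  47/2]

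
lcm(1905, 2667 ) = 13335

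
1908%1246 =662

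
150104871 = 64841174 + 85263697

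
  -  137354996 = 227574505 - 364929501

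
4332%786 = 402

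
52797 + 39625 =92422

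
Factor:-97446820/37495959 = -2^2 * 3^( - 1 )*5^1*19^1*101^1*2539^1*12498653^(-1 )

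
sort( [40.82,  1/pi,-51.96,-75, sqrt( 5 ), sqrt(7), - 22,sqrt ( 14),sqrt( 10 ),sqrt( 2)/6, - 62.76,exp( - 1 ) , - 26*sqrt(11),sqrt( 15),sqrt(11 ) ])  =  [ - 26 * sqrt( 11 ), - 75, - 62.76, - 51.96, - 22, sqrt(2 ) /6, 1/pi , exp( - 1),sqrt( 5 ), sqrt( 7 ),sqrt (10 ),sqrt( 11),  sqrt( 14),sqrt( 15 ),40.82]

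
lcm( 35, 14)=70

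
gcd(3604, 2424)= 4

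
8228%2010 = 188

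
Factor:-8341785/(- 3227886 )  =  2^ (  -  1 )*3^2*5^1*43^1* 479^1*179327^(-1 ) = 926865/358654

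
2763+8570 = 11333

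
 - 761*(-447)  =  340167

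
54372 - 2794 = 51578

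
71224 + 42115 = 113339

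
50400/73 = 690 + 30/73 = 690.41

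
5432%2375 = 682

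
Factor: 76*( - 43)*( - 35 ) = 114380 = 2^2*5^1*7^1 * 19^1*43^1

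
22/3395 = 22/3395 = 0.01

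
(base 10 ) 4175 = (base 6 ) 31155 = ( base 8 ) 10117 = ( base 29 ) 4RS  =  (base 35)3EA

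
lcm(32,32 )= 32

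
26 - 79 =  -53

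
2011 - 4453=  - 2442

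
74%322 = 74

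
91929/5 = 91929/5 = 18385.80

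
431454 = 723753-292299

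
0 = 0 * 207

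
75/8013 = 25/2671 = 0.01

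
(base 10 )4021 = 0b111110110101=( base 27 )5dp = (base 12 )23b1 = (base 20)a11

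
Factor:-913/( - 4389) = 3^(-1)*7^(-1)*19^( - 1 )*83^1=83/399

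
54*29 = 1566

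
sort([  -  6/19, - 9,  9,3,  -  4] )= [ - 9, - 4, - 6/19, 3, 9 ]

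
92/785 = 92/785 = 0.12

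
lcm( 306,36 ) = 612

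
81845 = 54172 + 27673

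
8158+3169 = 11327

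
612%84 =24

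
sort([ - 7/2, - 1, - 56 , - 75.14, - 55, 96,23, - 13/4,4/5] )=[ - 75.14, -56 , - 55,- 7/2, - 13/4, - 1,4/5, 23, 96] 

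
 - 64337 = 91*(-707 )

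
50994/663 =76 + 202/221 = 76.91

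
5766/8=720 +3/4  =  720.75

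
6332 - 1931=4401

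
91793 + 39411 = 131204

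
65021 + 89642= 154663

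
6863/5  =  1372 + 3/5 = 1372.60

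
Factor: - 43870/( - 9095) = 2^1*17^(-1)*41^1 = 82/17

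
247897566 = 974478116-726580550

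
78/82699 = 78/82699= 0.00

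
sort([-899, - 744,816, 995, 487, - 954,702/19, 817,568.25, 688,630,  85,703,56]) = [-954, - 899,-744, 702/19,56, 85,487, 568.25,630,  688,703,816, 817, 995 ] 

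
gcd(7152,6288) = 48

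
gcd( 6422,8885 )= 1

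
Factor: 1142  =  2^1 *571^1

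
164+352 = 516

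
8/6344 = 1/793 = 0.00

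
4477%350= 277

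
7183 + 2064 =9247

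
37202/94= 395+36/47  =  395.77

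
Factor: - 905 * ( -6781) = 6136805  =  5^1*181^1*6781^1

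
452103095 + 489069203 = 941172298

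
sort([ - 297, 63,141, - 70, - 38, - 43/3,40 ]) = [-297, - 70, -38, - 43/3,40 , 63, 141 ]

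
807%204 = 195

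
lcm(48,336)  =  336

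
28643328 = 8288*3456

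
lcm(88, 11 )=88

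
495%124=123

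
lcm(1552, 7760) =7760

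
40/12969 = 40/12969 = 0.00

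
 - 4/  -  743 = 4/743 =0.01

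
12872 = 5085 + 7787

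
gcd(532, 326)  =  2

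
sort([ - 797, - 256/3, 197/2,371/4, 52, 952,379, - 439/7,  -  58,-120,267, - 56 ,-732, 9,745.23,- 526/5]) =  [-797, - 732, -120, - 526/5 , - 256/3, - 439/7, - 58 ,-56, 9, 52,371/4, 197/2, 267,379, 745.23,952] 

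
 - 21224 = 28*( - 758) 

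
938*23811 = 22334718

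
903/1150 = 903/1150 = 0.79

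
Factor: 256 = 2^8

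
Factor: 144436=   2^2* 36109^1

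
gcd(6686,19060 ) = 2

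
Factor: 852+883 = 1735 = 5^1*347^1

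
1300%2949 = 1300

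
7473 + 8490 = 15963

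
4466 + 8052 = 12518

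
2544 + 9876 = 12420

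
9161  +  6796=15957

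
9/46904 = 9/46904  =  0.00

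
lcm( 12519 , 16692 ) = 50076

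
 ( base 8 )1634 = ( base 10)924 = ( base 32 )ss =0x39c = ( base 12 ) 650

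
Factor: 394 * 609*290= 69584340 = 2^2*3^1*5^1*7^1*29^2*197^1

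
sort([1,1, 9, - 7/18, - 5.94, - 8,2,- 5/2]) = [ - 8, - 5.94, -5/2, - 7/18, 1, 1,2, 9]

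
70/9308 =35/4654   =  0.01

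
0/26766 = 0=0.00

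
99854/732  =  136 + 151/366 = 136.41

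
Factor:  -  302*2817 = -2^1*3^2*151^1 * 313^1=-  850734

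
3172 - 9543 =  - 6371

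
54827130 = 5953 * 9210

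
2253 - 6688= - 4435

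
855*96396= 82418580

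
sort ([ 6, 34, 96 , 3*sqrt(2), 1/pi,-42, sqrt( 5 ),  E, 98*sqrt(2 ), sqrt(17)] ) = [ -42, 1/pi, sqrt( 5 ), E, sqrt ( 17 ),3*sqrt( 2 ), 6 , 34, 96,98*sqrt(2) ]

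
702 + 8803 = 9505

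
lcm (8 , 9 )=72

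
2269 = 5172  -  2903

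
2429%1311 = 1118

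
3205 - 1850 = 1355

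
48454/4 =12113 + 1/2=12113.50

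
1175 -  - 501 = 1676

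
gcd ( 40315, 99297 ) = 11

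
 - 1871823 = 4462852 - 6334675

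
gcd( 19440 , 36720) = 2160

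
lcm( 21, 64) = 1344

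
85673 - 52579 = 33094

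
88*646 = 56848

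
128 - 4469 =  - 4341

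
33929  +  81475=115404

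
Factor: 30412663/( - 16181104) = -2^( - 4)*59^( - 1 )*61^(-1 )*197^1 * 281^( - 1)*317^1*487^1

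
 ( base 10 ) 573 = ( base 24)NL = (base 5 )4243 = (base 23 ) 11L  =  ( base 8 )1075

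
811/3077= 811/3077 = 0.26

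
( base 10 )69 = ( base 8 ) 105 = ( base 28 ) 2d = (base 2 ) 1000101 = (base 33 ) 23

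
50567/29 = 1743 + 20/29 =1743.69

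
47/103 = 47/103=0.46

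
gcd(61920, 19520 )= 160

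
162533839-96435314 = 66098525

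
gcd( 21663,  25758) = 9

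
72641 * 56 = 4067896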